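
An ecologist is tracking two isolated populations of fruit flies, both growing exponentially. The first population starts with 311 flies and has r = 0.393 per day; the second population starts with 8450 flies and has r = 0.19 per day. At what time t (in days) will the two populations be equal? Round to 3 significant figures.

Set 311·e^(0.393t) = 8450·e^(0.19t).
e^((0.393 − 0.19)t) = 8450/311 → e^(0.203·t) = 27.17.
0.203·t = ln(27.17) = 3.3021, so t = 3.3021/0.203 = 16.267.

16.3 days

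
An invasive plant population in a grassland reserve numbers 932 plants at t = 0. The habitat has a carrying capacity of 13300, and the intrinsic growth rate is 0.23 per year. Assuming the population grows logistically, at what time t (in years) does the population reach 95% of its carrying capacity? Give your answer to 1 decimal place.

24.0 years

A = (K − N₀)/N₀ = (13300 − 932)/932 = 13.27.
Solve 13300/(1 + 13.27·e^(−0.23t)) = 12635: 1 + 13.27·e^(−0.23t) = 1.0526, so e^(−0.23t) = 0.00396609.
−0.23·t = ln(0.00396609) = -5.53, so t = 5.53/0.23 = 24.043.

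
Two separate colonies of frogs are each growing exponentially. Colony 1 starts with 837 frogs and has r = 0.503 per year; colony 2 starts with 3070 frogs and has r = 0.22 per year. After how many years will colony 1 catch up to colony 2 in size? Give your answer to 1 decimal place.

Set 837·e^(0.503t) = 3070·e^(0.22t).
e^((0.503 − 0.22)t) = 3070/837 → e^(0.283·t) = 3.6679.
0.283·t = ln(3.6679) = 1.2996, so t = 1.2996/0.283 = 4.5923.

4.6 years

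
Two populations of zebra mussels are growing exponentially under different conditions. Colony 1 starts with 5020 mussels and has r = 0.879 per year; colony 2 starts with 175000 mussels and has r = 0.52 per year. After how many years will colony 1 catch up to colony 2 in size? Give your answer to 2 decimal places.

Set 5020·e^(0.879t) = 175000·e^(0.52t).
e^((0.879 − 0.52)t) = 175000/5020 → e^(0.359·t) = 34.861.
0.359·t = ln(34.861) = 3.5514, so t = 3.5514/0.359 = 9.8924.

9.89 years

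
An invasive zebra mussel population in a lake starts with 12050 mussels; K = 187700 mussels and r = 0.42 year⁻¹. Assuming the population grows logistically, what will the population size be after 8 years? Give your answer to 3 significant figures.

A = (K − N₀)/N₀ = (187700 − 12050)/12050 = 14.577.
N(t) = K/(1 + A·e^(−rt)) = 187700/(1 + 14.577×e^(−0.42×8)).
e^(−3.36) = 0.034735; denominator = 1 + 14.577×0.034735 = 1.5063.
N = 187700/1.5063 = 124608.

125000 mussels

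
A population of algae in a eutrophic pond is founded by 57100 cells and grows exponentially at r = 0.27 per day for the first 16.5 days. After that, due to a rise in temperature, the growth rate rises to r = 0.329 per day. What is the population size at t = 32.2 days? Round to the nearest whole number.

Phase 1: N(16.5) = 57100·e^(0.27×16.5) = 57100·e^4.455 = 4.913806×10^6.
Phase 2 runs for 32.2 − 16.5 = 15.7 days at r = 0.329.
N(32.2) = 4.913806×10^6·e^(0.329×15.7) = 4.913806×10^6·e^5.165 = 8.603582×10^8.

860358220 cells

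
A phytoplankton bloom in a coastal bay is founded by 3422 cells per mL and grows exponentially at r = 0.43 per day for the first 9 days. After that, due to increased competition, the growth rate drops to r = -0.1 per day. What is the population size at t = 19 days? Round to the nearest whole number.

60354 cells per mL

Phase 1: N(9) = 3422·e^(0.43×9) = 3422·e^3.87 = 164059.
Phase 2 runs for 19 − 9 = 10 days at r = -0.1.
N(19) = 164059·e^(-0.1×10) = 164059·e^-1 = 60353.9.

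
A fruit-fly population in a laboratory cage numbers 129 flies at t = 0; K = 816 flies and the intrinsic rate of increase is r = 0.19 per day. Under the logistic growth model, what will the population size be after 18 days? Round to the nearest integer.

A = (K − N₀)/N₀ = (816 − 129)/129 = 5.3256.
N(t) = K/(1 + A·e^(−rt)) = 816/(1 + 5.3256×e^(−0.19×18)).
e^(−3.42) = 0.032712; denominator = 1 + 5.3256×0.032712 = 1.1742.
N = 816/1.1742 = 694.934.

695 flies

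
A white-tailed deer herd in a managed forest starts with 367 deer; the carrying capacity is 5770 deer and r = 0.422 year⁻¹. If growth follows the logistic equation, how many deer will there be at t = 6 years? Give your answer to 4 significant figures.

A = (K − N₀)/N₀ = (5770 − 367)/367 = 14.722.
N(t) = K/(1 + A·e^(−rt)) = 5770/(1 + 14.722×e^(−0.422×6)).
e^(−2.532) = 0.0795; denominator = 1 + 14.722×0.0795 = 2.1704.
N = 5770/2.1704 = 2658.49.

2658 deer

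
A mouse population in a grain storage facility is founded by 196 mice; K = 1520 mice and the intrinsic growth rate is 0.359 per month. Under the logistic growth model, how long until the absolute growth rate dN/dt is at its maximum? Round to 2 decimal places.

5.32 months

Logistic growth is fastest at N = K/2 = 760.
A = (K − N₀)/N₀ = 6.7551. Set K/(1 + A·e^(−rt)) = K/2 → A·e^(−rt) = 1.
e^(−0.359t) = 1/6.7551 = 0.148036, so t = ln(6.7551)/0.359 = 1.9103/0.359 = 5.3212.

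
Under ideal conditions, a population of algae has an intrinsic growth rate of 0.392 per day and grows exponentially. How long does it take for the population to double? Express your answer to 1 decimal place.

Doubling time t_d = ln(2)/r = 0.6931/0.392 = 1.7682.

1.8 days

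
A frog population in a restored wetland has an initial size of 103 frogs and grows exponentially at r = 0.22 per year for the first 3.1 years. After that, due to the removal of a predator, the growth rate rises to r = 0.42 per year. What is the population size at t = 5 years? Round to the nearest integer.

Phase 1: N(3.1) = 103·e^(0.22×3.1) = 103·e^0.682 = 203.716.
Phase 2 runs for 5 − 3.1 = 1.9 years at r = 0.42.
N(5) = 203.716·e^(0.42×1.9) = 203.716·e^0.798 = 452.473.

452 frogs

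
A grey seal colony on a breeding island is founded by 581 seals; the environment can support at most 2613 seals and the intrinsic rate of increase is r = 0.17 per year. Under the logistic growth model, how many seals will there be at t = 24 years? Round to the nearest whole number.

A = (K − N₀)/N₀ = (2613 − 581)/581 = 3.4974.
N(t) = K/(1 + A·e^(−rt)) = 2613/(1 + 3.4974×e^(−0.17×24)).
e^(−4.08) = 0.016907; denominator = 1 + 3.4974×0.016907 = 1.0591.
N = 2613/1.0591 = 2467.11.

2467 seals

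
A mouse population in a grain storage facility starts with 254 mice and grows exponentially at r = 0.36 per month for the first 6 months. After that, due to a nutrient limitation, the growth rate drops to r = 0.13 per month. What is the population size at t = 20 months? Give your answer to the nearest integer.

Phase 1: N(6) = 254·e^(0.36×6) = 254·e^2.16 = 2202.47.
Phase 2 runs for 20 − 6 = 14 months at r = 0.13.
N(20) = 2202.47·e^(0.13×14) = 2202.47·e^1.82 = 13593.3.

13593 mice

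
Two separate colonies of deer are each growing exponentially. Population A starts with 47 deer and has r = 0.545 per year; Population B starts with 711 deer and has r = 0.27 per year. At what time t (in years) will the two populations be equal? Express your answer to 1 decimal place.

Set 47·e^(0.545t) = 711·e^(0.27t).
e^((0.545 − 0.27)t) = 711/47 → e^(0.275·t) = 15.128.
0.275·t = ln(15.128) = 2.7165, so t = 2.7165/0.275 = 9.8783.

9.9 years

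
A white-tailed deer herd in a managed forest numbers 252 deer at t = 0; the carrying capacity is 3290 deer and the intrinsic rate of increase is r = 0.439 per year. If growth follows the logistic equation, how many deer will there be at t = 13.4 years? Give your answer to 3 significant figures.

A = (K − N₀)/N₀ = (3290 − 252)/252 = 12.056.
N(t) = K/(1 + A·e^(−rt)) = 3290/(1 + 12.056×e^(−0.439×13.4)).
e^(−5.883) = 0.0027875; denominator = 1 + 12.056×0.0027875 = 1.0336.
N = 3290/1.0336 = 3183.03.

3180 deer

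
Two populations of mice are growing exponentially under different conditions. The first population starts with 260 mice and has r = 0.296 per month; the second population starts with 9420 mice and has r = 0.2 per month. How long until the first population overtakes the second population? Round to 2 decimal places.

Set 260·e^(0.296t) = 9420·e^(0.2t).
e^((0.296 − 0.2)t) = 9420/260 → e^(0.096·t) = 36.231.
0.096·t = ln(36.231) = 3.5899, so t = 3.5899/0.096 = 37.395.

37.39 months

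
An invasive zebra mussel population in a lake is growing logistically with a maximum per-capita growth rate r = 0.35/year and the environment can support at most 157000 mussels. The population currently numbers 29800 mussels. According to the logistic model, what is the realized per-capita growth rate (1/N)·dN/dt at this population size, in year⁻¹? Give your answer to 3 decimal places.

(1/N)·dN/dt = r(1 − N/K) = 0.35 × (1 − 29800/157000).
= 0.35 × 0.81019 = 0.28357.

0.284 per year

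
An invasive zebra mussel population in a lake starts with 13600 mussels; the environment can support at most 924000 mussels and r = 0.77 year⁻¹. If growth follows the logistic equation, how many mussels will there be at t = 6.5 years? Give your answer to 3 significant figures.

638000 mussels

A = (K − N₀)/N₀ = (924000 − 13600)/13600 = 66.941.
N(t) = K/(1 + A·e^(−rt)) = 924000/(1 + 66.941×e^(−0.77×6.5)).
e^(−5.005) = 0.0067043; denominator = 1 + 66.941×0.0067043 = 1.4488.
N = 924000/1.4488 = 637771.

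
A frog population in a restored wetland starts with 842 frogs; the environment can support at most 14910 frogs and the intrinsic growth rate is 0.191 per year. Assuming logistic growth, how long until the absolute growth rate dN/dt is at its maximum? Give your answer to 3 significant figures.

14.7 years

Logistic growth is fastest at N = K/2 = 7455.
A = (K − N₀)/N₀ = 16.708. Set K/(1 + A·e^(−rt)) = K/2 → A·e^(−rt) = 1.
e^(−0.191t) = 1/16.708 = 0.0598521, so t = ln(16.708)/0.191 = 2.8159/0.191 = 14.743.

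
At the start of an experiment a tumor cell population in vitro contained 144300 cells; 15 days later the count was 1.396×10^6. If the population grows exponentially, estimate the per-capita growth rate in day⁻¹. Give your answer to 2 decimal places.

From N(t) = N₀·e^(rt): e^(r·15) = 1.396×10^6/144300 = 9.6743.
r·15 = ln(9.6743) = 2.2695, so r = 2.2695/15 = 0.1513.

0.15 per day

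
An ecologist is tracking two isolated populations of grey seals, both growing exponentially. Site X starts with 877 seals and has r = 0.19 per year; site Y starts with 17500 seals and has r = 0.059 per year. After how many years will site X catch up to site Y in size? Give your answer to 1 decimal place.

Set 877·e^(0.19t) = 17500·e^(0.059t).
e^((0.19 − 0.059)t) = 17500/877 → e^(0.131·t) = 19.954.
0.131·t = ln(19.954) = 2.9934, so t = 2.9934/0.131 = 22.851.

22.9 years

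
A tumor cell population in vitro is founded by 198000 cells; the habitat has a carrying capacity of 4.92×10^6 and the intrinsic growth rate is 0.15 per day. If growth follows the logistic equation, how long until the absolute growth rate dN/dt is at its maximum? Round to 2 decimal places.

Logistic growth is fastest at N = K/2 = 2.46×10^6.
A = (K − N₀)/N₀ = 23.848. Set K/(1 + A·e^(−rt)) = K/2 → A·e^(−rt) = 1.
e^(−0.15t) = 1/23.848 = 0.0419314, so t = ln(23.848)/0.15 = 3.1717/0.15 = 21.145.

21.14 days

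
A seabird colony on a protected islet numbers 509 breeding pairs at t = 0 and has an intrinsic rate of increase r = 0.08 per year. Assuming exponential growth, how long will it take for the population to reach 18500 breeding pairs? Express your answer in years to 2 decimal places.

Set N₀·e^(rt) = 18500: e^(0.08·t) = 18500/509 = 36.346.
0.08·t = ln(36.346) = 3.5931, so t = 3.5931/0.08 = 44.913.

44.91 years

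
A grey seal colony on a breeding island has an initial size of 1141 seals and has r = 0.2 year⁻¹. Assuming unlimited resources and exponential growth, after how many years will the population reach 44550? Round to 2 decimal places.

18.32 years

Set N₀·e^(rt) = 44550: e^(0.2·t) = 44550/1141 = 39.045.
0.2·t = ln(39.045) = 3.6647, so t = 3.6647/0.2 = 18.324.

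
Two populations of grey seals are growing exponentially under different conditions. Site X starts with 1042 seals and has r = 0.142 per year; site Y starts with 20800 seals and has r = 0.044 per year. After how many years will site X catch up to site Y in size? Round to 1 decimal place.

30.5 years

Set 1042·e^(0.142t) = 20800·e^(0.044t).
e^((0.142 − 0.044)t) = 20800/1042 → e^(0.098·t) = 19.962.
0.098·t = ln(19.962) = 2.9938, so t = 2.9938/0.098 = 30.549.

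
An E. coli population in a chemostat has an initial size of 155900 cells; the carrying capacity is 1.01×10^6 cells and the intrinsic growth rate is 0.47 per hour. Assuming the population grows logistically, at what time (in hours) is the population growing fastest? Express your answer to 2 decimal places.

Logistic growth is fastest at N = K/2 = 505000.
A = (K − N₀)/N₀ = 5.4785. Set K/(1 + A·e^(−rt)) = K/2 → A·e^(−rt) = 1.
e^(−0.47t) = 1/5.4785 = 0.182531, so t = ln(5.4785)/0.47 = 1.7008/0.47 = 3.6188.

3.62 hours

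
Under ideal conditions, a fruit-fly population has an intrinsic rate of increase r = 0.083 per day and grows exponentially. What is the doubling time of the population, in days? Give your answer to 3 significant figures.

Doubling time t_d = ln(2)/r = 0.6931/0.083 = 8.3512.

8.35 days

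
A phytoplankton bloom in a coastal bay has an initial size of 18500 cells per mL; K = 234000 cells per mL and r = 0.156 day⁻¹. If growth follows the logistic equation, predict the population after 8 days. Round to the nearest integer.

53866 cells per mL

A = (K − N₀)/N₀ = (234000 − 18500)/18500 = 11.649.
N(t) = K/(1 + A·e^(−rt)) = 234000/(1 + 11.649×e^(−0.156×8)).
e^(−1.248) = 0.28708; denominator = 1 + 11.649×0.28708 = 4.3441.
N = 234000/4.3441 = 53866.5.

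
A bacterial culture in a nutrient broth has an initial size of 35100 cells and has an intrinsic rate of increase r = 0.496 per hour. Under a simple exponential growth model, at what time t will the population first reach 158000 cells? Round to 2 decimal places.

3.03 hours

Set N₀·e^(rt) = 158000: e^(0.496·t) = 158000/35100 = 4.5014.
0.496·t = ln(4.5014) = 1.5044, so t = 1.5044/0.496 = 3.0331.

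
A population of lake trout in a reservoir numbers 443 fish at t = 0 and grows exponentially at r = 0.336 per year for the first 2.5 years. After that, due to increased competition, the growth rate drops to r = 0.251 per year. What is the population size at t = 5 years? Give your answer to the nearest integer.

1922 fish

Phase 1: N(2.5) = 443·e^(0.336×2.5) = 443·e^0.84 = 1026.15.
Phase 2 runs for 5 − 2.5 = 2.5 years at r = 0.251.
N(5) = 1026.15·e^(0.251×2.5) = 1026.15·e^0.6275 = 1921.9.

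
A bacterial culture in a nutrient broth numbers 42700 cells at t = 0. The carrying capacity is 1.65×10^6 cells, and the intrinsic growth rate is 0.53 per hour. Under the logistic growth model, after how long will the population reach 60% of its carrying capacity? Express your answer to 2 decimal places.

7.61 hours

A = (K − N₀)/N₀ = (1.65×10^6 − 42700)/42700 = 37.642.
Solve 1.65×10^6/(1 + 37.642·e^(−0.53t)) = 990000: 1 + 37.642·e^(−0.53t) = 1.6667, so e^(−0.53t) = 0.0177109.
−0.53·t = ln(0.0177109) = -4.0336, so t = 4.0336/0.53 = 7.6105.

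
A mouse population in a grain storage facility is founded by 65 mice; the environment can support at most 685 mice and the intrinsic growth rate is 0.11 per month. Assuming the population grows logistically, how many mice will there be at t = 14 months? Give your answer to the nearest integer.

225 mice

A = (K − N₀)/N₀ = (685 − 65)/65 = 9.5385.
N(t) = K/(1 + A·e^(−rt)) = 685/(1 + 9.5385×e^(−0.11×14)).
e^(−1.54) = 0.21438; denominator = 1 + 9.5385×0.21438 = 3.0449.
N = 685/3.0449 = 224.969.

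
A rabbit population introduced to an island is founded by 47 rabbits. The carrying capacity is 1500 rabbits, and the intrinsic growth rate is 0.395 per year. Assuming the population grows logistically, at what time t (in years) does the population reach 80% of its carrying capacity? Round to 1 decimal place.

12.2 years

A = (K − N₀)/N₀ = (1500 − 47)/47 = 30.915.
Solve 1500/(1 + 30.915·e^(−0.395t)) = 1200: 1 + 30.915·e^(−0.395t) = 1.25, so e^(−0.395t) = 0.00808672.
−0.395·t = ln(0.00808672) = -4.8175, so t = 4.8175/0.395 = 12.196.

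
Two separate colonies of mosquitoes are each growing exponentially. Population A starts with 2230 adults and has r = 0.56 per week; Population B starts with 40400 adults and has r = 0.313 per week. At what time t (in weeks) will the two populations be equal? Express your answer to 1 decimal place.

Set 2230·e^(0.56t) = 40400·e^(0.313t).
e^((0.56 − 0.313)t) = 40400/2230 → e^(0.247·t) = 18.117.
0.247·t = ln(18.117) = 2.8968, so t = 2.8968/0.247 = 11.728.

11.7 weeks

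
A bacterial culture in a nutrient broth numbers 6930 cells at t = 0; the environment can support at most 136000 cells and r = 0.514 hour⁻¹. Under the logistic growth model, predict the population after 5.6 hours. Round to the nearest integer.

66433 cells

A = (K − N₀)/N₀ = (136000 − 6930)/6930 = 18.625.
N(t) = K/(1 + A·e^(−rt)) = 136000/(1 + 18.625×e^(−0.514×5.6)).
e^(−2.878) = 0.056225; denominator = 1 + 18.625×0.056225 = 2.0472.
N = 136000/2.0472 = 66433.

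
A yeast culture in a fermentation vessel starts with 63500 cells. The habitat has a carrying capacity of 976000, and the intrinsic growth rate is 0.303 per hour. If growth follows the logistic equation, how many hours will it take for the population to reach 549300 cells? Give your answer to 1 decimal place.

A = (K − N₀)/N₀ = (976000 − 63500)/63500 = 14.37.
Solve 976000/(1 + 14.37·e^(−0.303t)) = 549300: 1 + 14.37·e^(−0.303t) = 1.7768, so e^(−0.303t) = 0.0540572.
−0.303·t = ln(0.0540572) = -2.9177, so t = 2.9177/0.303 = 9.6294.

9.6 hours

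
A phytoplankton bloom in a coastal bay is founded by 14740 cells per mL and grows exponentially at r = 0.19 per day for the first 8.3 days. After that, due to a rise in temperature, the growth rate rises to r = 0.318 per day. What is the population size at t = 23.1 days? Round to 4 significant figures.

Phase 1: N(8.3) = 14740·e^(0.19×8.3) = 14740·e^1.577 = 71347.7.
Phase 2 runs for 23.1 − 8.3 = 14.8 days at r = 0.318.
N(23.1) = 71347.7·e^(0.318×14.8) = 71347.7·e^4.706 = 7.894842×10^6.

7895000 cells per mL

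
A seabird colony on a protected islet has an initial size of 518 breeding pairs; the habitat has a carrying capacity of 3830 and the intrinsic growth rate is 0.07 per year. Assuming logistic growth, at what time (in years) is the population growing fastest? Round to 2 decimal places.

26.50 years

Logistic growth is fastest at N = K/2 = 1915.
A = (K − N₀)/N₀ = 6.3938. Set K/(1 + A·e^(−rt)) = K/2 → A·e^(−rt) = 1.
e^(−0.07t) = 1/6.3938 = 0.156401, so t = ln(6.3938)/0.07 = 1.8553/0.07 = 26.505.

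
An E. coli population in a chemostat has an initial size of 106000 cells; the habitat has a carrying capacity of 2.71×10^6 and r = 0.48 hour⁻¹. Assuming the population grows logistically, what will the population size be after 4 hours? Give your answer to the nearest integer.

588932 cells

A = (K − N₀)/N₀ = (2.71×10^6 − 106000)/106000 = 24.566.
N(t) = K/(1 + A·e^(−rt)) = 2.71×10^6/(1 + 24.566×e^(−0.48×4)).
e^(−1.92) = 0.14661; denominator = 1 + 24.566×0.14661 = 4.6016.
N = 2.71×10^6/4.6016 = 588932.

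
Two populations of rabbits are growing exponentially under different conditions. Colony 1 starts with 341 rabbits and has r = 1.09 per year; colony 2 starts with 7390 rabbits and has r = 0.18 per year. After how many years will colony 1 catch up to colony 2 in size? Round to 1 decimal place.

3.4 years

Set 341·e^(1.09t) = 7390·e^(0.18t).
e^((1.09 − 0.18)t) = 7390/341 → e^(0.91·t) = 21.672.
0.91·t = ln(21.672) = 3.076, so t = 3.076/0.91 = 3.3802.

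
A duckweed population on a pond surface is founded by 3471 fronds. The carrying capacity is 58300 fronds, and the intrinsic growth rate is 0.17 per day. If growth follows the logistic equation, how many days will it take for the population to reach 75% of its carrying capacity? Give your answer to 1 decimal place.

A = (K − N₀)/N₀ = (58300 − 3471)/3471 = 15.796.
Solve 58300/(1 + 15.796·e^(−0.17t)) = 43725: 1 + 15.796·e^(−0.17t) = 1.3333, so e^(−0.17t) = 0.021102.
−0.17·t = ln(0.021102) = -3.8584, so t = 3.8584/0.17 = 22.696.

22.7 days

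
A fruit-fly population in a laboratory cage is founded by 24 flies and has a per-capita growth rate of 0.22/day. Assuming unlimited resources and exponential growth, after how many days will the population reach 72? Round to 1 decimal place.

Set N₀·e^(rt) = 72: e^(0.22·t) = 72/24 = 3.
0.22·t = ln(3) = 1.0986, so t = 1.0986/0.22 = 4.9937.

5.0 days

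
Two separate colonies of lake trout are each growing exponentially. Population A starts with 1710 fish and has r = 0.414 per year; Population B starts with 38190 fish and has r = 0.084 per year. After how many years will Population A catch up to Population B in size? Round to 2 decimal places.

Set 1710·e^(0.414t) = 38190·e^(0.084t).
e^((0.414 − 0.084)t) = 38190/1710 → e^(0.33·t) = 22.333.
0.33·t = ln(22.333) = 3.1061, so t = 3.1061/0.33 = 9.4124.

9.41 years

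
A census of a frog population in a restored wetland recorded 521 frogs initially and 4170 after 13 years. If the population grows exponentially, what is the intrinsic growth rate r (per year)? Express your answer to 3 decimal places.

From N(t) = N₀·e^(rt): e^(r·13) = 4170/521 = 8.0038.
r·13 = ln(8.0038) = 2.0799, so r = 2.0799/13 = 0.15999.

0.160 per year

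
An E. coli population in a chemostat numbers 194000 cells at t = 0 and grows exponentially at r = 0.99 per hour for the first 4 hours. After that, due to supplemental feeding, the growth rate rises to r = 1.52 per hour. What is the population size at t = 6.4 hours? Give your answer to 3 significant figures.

Phase 1: N(4) = 194000·e^(0.99×4) = 194000·e^3.96 = 1.017672×10^7.
Phase 2 runs for 6.4 − 4 = 2.4 hours at r = 1.52.
N(6.4) = 1.017672×10^7·e^(1.52×2.4) = 1.017672×10^7·e^3.648 = 3.907636×10^8.

391000000 cells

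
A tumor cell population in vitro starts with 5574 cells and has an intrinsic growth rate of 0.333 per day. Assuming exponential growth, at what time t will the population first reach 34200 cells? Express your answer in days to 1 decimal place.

Set N₀·e^(rt) = 34200: e^(0.333·t) = 34200/5574 = 6.1356.
0.333·t = ln(6.1356) = 1.8141, so t = 1.8141/0.333 = 5.4478.

5.4 days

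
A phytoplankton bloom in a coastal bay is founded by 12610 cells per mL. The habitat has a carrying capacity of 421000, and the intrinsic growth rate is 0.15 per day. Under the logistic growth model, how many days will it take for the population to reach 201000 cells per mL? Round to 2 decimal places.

22.58 days

A = (K − N₀)/N₀ = (421000 − 12610)/12610 = 32.386.
Solve 421000/(1 + 32.386·e^(−0.15t)) = 201000: 1 + 32.386·e^(−0.15t) = 2.0945, so e^(−0.15t) = 0.0337961.
−0.15·t = ln(0.0337961) = -3.3874, so t = 3.3874/0.15 = 22.583.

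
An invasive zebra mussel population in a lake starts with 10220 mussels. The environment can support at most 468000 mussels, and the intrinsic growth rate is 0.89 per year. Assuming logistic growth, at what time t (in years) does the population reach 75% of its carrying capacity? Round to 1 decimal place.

5.5 years

A = (K − N₀)/N₀ = (468000 − 10220)/10220 = 44.793.
Solve 468000/(1 + 44.793·e^(−0.89t)) = 351000: 1 + 44.793·e^(−0.89t) = 1.3333, so e^(−0.89t) = 0.00744171.
−0.89·t = ln(0.00744171) = -4.9007, so t = 4.9007/0.89 = 5.5064.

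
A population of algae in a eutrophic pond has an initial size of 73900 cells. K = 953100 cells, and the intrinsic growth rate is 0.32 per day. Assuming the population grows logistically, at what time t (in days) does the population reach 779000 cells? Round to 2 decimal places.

A = (K − N₀)/N₀ = (953100 − 73900)/73900 = 11.897.
Solve 953100/(1 + 11.897·e^(−0.32t)) = 779000: 1 + 11.897·e^(−0.32t) = 1.2235, so e^(−0.32t) = 0.0187853.
−0.32·t = ln(0.0187853) = -3.9747, so t = 3.9747/0.32 = 12.421.

12.42 days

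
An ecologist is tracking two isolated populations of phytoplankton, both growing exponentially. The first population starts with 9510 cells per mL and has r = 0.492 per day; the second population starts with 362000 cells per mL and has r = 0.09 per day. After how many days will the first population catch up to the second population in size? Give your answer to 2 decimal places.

9.05 days

Set 9510·e^(0.492t) = 362000·e^(0.09t).
e^((0.492 − 0.09)t) = 362000/9510 → e^(0.402·t) = 38.065.
0.402·t = ln(38.065) = 3.6393, so t = 3.6393/0.402 = 9.053.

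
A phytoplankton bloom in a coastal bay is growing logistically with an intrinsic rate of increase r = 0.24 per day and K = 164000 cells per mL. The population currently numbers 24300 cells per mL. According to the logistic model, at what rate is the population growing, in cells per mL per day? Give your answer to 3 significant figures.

4970 cells per mL per day

dN/dt = rN(1 − N/K) = 0.24 × 24300 × (1 − 24300/164000).
1 − 24300/164000 = 0.85183; dN/dt = 0.24 × 24300 × 0.85183 = 4967.9.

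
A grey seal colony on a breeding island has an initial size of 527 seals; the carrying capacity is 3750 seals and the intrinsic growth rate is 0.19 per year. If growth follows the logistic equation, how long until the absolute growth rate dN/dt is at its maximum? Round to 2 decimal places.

9.53 years

Logistic growth is fastest at N = K/2 = 1875.
A = (K − N₀)/N₀ = 6.1157. Set K/(1 + A·e^(−rt)) = K/2 → A·e^(−rt) = 1.
e^(−0.19t) = 1/6.1157 = 0.163512, so t = ln(6.1157)/0.19 = 1.8109/0.19 = 9.5309.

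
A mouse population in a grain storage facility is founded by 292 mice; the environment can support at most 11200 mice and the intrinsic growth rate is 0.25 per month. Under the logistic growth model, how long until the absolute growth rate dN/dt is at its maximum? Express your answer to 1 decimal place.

Logistic growth is fastest at N = K/2 = 5600.
A = (K − N₀)/N₀ = 37.356. Set K/(1 + A·e^(−rt)) = K/2 → A·e^(−rt) = 1.
e^(−0.25t) = 1/37.356 = 0.0267693, so t = ln(37.356)/0.25 = 3.6205/0.25 = 14.482.

14.5 months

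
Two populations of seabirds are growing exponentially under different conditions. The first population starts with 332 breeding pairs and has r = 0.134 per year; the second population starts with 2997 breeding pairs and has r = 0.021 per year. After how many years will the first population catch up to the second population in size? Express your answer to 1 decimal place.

Set 332·e^(0.134t) = 2997·e^(0.021t).
e^((0.134 − 0.021)t) = 2997/332 → e^(0.113·t) = 9.0271.
0.113·t = ln(9.0271) = 2.2002, so t = 2.2002/0.113 = 19.471.

19.5 years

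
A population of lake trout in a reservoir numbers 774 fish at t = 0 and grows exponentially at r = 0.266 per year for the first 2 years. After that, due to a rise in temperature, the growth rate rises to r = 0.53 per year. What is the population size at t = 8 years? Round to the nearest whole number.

Phase 1: N(2) = 774·e^(0.266×2) = 774·e^0.532 = 1317.61.
Phase 2 runs for 8 − 2 = 6 years at r = 0.53.
N(8) = 1317.61·e^(0.53×6) = 1317.61·e^3.18 = 31684.2.

31684 fish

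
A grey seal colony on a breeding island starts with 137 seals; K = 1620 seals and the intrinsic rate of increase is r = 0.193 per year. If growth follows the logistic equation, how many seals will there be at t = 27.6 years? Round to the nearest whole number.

A = (K − N₀)/N₀ = (1620 − 137)/137 = 10.825.
N(t) = K/(1 + A·e^(−rt)) = 1620/(1 + 10.825×e^(−0.193×27.6)).
e^(−5.327) = 0.0048596; denominator = 1 + 10.825×0.0048596 = 1.0526.
N = 1620/1.0526 = 1539.04.

1539 seals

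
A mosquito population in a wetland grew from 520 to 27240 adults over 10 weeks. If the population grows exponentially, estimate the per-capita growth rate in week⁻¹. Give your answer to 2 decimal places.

0.40 per week

From N(t) = N₀·e^(rt): e^(r·10) = 27240/520 = 52.385.
r·10 = ln(52.385) = 3.9586, so r = 3.9586/10 = 0.39586.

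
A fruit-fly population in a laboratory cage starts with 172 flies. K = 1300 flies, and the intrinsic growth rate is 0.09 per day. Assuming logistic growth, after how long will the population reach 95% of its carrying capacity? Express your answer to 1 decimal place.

A = (K − N₀)/N₀ = (1300 − 172)/172 = 6.5581.
Solve 1300/(1 + 6.5581·e^(−0.09t)) = 1235: 1 + 6.5581·e^(−0.09t) = 1.0526, so e^(−0.09t) = 0.00802538.
−0.09·t = ln(0.00802538) = -4.8251, so t = 4.8251/0.09 = 53.613.

53.6 days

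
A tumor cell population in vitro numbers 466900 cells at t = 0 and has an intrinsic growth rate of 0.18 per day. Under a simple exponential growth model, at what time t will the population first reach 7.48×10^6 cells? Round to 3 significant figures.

15.4 days

Set N₀·e^(rt) = 7.48×10^6: e^(0.18·t) = 7.48×10^6/466900 = 16.021.
0.18·t = ln(16.021) = 2.7739, so t = 2.7739/0.18 = 15.41.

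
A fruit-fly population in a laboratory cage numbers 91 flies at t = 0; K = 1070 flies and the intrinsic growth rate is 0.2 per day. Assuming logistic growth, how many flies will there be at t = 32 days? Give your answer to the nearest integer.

A = (K − N₀)/N₀ = (1070 − 91)/91 = 10.758.
N(t) = K/(1 + A·e^(−rt)) = 1070/(1 + 10.758×e^(−0.2×32)).
e^(−6.4) = 0.0016616; denominator = 1 + 10.758×0.0016616 = 1.0179.
N = 1070/1.0179 = 1051.21.

1051 flies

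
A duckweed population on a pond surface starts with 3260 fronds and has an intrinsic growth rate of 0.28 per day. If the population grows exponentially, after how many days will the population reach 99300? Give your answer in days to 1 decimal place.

12.2 days

Set N₀·e^(rt) = 99300: e^(0.28·t) = 99300/3260 = 30.46.
0.28·t = ln(30.46) = 3.4164, so t = 3.4164/0.28 = 12.201.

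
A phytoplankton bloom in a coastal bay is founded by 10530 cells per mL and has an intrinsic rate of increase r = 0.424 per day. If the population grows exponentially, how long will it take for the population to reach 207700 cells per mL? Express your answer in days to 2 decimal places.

Set N₀·e^(rt) = 207700: e^(0.424·t) = 207700/10530 = 19.725.
0.424·t = ln(19.725) = 2.9819, so t = 2.9819/0.424 = 7.0327.

7.03 days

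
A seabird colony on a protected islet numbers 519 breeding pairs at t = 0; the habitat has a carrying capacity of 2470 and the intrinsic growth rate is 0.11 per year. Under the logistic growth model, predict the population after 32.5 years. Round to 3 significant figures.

A = (K − N₀)/N₀ = (2470 − 519)/519 = 3.7592.
N(t) = K/(1 + A·e^(−rt)) = 2470/(1 + 3.7592×e^(−0.11×32.5)).
e^(−3.575) = 0.028015; denominator = 1 + 3.7592×0.028015 = 1.1053.
N = 2470/1.1053 = 2234.66.

2230 breeding pairs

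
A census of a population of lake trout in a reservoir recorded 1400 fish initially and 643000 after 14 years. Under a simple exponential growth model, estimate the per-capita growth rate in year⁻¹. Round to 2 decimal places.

From N(t) = N₀·e^(rt): e^(r·14) = 643000/1400 = 459.29.
r·14 = ln(459.29) = 6.1297, so r = 6.1297/14 = 0.43783.

0.44 per year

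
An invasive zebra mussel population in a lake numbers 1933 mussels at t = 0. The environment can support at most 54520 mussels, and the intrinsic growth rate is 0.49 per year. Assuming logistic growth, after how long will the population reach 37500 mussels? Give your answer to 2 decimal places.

A = (K − N₀)/N₀ = (54520 − 1933)/1933 = 27.205.
Solve 54520/(1 + 27.205·e^(−0.49t)) = 37500: 1 + 27.205·e^(−0.49t) = 1.4539, so e^(−0.49t) = 0.0166833.
−0.49·t = ln(0.0166833) = -4.0933, so t = 4.0933/0.49 = 8.3538.

8.35 years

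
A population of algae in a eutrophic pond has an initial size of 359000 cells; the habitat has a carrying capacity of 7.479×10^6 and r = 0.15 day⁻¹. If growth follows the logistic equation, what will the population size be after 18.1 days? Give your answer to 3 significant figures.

3230000 cells

A = (K − N₀)/N₀ = (7.479×10^6 − 359000)/359000 = 19.833.
N(t) = K/(1 + A·e^(−rt)) = 7.479×10^6/(1 + 19.833×e^(−0.15×18.1)).
e^(−2.715) = 0.066205; denominator = 1 + 19.833×0.066205 = 2.313.
N = 7.479×10^6/2.313 = 3.233415×10^6.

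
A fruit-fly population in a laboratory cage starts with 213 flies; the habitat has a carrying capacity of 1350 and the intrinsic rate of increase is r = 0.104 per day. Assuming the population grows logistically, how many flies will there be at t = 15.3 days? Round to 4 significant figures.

A = (K − N₀)/N₀ = (1350 − 213)/213 = 5.338.
N(t) = K/(1 + A·e^(−rt)) = 1350/(1 + 5.338×e^(−0.104×15.3)).
e^(−1.591) = 0.20368; denominator = 1 + 5.338×0.20368 = 2.0873.
N = 1350/2.0873 = 646.782.

646.8 flies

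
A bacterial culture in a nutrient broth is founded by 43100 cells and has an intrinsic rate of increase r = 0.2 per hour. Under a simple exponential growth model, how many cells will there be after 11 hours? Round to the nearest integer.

388978 cells

N(t) = N₀·e^(rt) = 43100 × e^(0.2×11) = 43100 × e^2.2.
e^2.2 ≈ 9.025, so N ≈ 43100 × 9.025 = 388978.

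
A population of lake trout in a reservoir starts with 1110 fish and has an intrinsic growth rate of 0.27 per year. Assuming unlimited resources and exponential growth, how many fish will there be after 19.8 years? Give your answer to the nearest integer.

232842 fish

N(t) = N₀·e^(rt) = 1110 × e^(0.27×19.8) = 1110 × e^5.346.
e^5.346 ≈ 209.77, so N ≈ 1110 × 209.77 = 232842.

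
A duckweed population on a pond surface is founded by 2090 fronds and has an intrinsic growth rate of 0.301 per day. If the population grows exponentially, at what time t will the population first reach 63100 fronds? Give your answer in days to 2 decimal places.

Set N₀·e^(rt) = 63100: e^(0.301·t) = 63100/2090 = 30.191.
0.301·t = ln(30.191) = 3.4076, so t = 3.4076/0.301 = 11.321.

11.32 days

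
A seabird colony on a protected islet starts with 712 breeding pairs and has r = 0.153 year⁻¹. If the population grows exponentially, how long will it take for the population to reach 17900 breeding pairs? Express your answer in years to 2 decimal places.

Set N₀·e^(rt) = 17900: e^(0.153·t) = 17900/712 = 25.14.
0.153·t = ln(25.14) = 3.2245, so t = 3.2245/0.153 = 21.075.

21.08 years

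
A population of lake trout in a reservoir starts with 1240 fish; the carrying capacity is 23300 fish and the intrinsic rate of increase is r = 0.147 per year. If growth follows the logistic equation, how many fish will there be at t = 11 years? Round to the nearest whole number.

A = (K − N₀)/N₀ = (23300 − 1240)/1240 = 17.79.
N(t) = K/(1 + A·e^(−rt)) = 23300/(1 + 17.79×e^(−0.147×11)).
e^(−1.617) = 0.19849; denominator = 1 + 17.79×0.19849 = 4.5313.
N = 23300/4.5313 = 5142.06.

5142 fish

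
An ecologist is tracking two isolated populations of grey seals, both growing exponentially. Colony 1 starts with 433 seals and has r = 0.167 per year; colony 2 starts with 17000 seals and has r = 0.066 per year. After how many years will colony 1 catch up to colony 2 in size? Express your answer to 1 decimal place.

36.3 years

Set 433·e^(0.167t) = 17000·e^(0.066t).
e^((0.167 − 0.066)t) = 17000/433 → e^(0.101·t) = 39.261.
0.101·t = ln(39.261) = 3.6702, so t = 3.6702/0.101 = 36.339.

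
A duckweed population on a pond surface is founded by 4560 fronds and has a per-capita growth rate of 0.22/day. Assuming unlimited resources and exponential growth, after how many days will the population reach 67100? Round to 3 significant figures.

Set N₀·e^(rt) = 67100: e^(0.22·t) = 67100/4560 = 14.715.
0.22·t = ln(14.715) = 2.6889, so t = 2.6889/0.22 = 12.222.

12.2 days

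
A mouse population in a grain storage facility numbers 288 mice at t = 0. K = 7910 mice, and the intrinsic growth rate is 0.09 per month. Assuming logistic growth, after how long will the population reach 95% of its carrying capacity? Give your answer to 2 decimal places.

A = (K − N₀)/N₀ = (7910 − 288)/288 = 26.465.
Solve 7910/(1 + 26.465·e^(−0.09t)) = 7514.5: 1 + 26.465·e^(−0.09t) = 1.0526, so e^(−0.09t) = 0.0019887.
−0.09·t = ln(0.0019887) = -6.2203, so t = 6.2203/0.09 = 69.114.

69.11 months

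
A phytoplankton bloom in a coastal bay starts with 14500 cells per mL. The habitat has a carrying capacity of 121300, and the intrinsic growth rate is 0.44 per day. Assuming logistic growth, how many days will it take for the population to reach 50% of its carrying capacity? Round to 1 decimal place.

A = (K − N₀)/N₀ = (121300 − 14500)/14500 = 7.3655.
Solve 121300/(1 + 7.3655·e^(−0.44t)) = 60650: 1 + 7.3655·e^(−0.44t) = 2, so e^(−0.44t) = 0.135768.
−0.44·t = ln(0.135768) = -1.9968, so t = 1.9968/0.44 = 4.5382.

4.5 days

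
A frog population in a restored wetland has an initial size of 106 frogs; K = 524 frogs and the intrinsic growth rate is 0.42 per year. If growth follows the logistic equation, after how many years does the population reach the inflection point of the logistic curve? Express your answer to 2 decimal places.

Logistic growth is fastest at N = K/2 = 262.
A = (K − N₀)/N₀ = 3.9434. Set K/(1 + A·e^(−rt)) = K/2 → A·e^(−rt) = 1.
e^(−0.42t) = 1/3.9434 = 0.253589, so t = ln(3.9434)/0.42 = 1.372/0.42 = 3.2668.

3.27 years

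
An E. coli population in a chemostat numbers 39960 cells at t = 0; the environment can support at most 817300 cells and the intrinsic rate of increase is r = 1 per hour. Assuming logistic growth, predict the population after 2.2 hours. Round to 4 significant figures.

259000 cells

A = (K − N₀)/N₀ = (817300 − 39960)/39960 = 19.453.
N(t) = K/(1 + A·e^(−rt)) = 817300/(1 + 19.453×e^(−1×2.2)).
e^(−2.2) = 0.1108; denominator = 1 + 19.453×0.1108 = 3.1554.
N = 817300/3.1554 = 259012.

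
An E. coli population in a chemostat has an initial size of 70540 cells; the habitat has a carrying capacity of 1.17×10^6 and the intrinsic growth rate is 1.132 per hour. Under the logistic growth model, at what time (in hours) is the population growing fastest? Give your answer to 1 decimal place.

2.4 hours

Logistic growth is fastest at N = K/2 = 585000.
A = (K − N₀)/N₀ = 15.586. Set K/(1 + A·e^(−rt)) = K/2 → A·e^(−rt) = 1.
e^(−1.132t) = 1/15.586 = 0.0641588, so t = ln(15.586)/1.132 = 2.7464/1.132 = 2.4261.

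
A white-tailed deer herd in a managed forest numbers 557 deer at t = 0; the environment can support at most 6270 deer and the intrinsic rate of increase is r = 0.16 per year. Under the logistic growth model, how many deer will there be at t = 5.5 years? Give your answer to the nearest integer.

1193 deer

A = (K − N₀)/N₀ = (6270 − 557)/557 = 10.257.
N(t) = K/(1 + A·e^(−rt)) = 6270/(1 + 10.257×e^(−0.16×5.5)).
e^(−0.88) = 0.41478; denominator = 1 + 10.257×0.41478 = 5.2543.
N = 6270/5.2543 = 1193.3.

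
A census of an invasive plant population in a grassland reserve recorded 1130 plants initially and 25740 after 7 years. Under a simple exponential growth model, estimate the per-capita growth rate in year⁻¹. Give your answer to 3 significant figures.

From N(t) = N₀·e^(rt): e^(r·7) = 25740/1130 = 22.779.
r·7 = ln(22.779) = 3.1258, so r = 3.1258/7 = 0.44655.

0.447 per year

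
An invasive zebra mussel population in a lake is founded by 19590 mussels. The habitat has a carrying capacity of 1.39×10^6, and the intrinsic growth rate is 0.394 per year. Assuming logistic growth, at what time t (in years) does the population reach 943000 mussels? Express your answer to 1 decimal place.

12.7 years

A = (K − N₀)/N₀ = (1.39×10^6 − 19590)/19590 = 69.955.
Solve 1.39×10^6/(1 + 69.955·e^(−0.394t)) = 943000: 1 + 69.955·e^(−0.394t) = 1.474, so e^(−0.394t) = 0.0067761.
−0.394·t = ln(0.0067761) = -4.9944, so t = 4.9944/0.394 = 12.676.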